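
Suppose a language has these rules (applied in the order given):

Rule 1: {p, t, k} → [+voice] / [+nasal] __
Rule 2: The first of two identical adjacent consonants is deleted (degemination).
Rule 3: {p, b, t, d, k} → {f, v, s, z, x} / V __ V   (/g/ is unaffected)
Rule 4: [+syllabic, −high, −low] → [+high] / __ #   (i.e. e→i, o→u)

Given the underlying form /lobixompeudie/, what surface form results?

Rule 1 (post-nasal voicing): /p/ is a voiceless stop immediately after the nasal /m/, so it voices to [b]. /lobixompeudie/ → lobixombeudie.
Rule 2 (degemination): no segment meets the environment; /lobixombeudie/ is unchanged.
Rule 3 (intervocalic spirantization): /b/ is a stop between vowels /o/ and /i/, so it spirantizes to the fricative [v]. /d/ is a stop between vowels /u/ and /i/, so it spirantizes to the fricative [z]. /lobixombeudie/ → lovixombeuzie.
Rule 4 (final vowel raising): /e/ is a mid vowel in word-final position, so it raises to [i]. /lovixombeuzie/ → lovixombeuzii.

lovixombeuzii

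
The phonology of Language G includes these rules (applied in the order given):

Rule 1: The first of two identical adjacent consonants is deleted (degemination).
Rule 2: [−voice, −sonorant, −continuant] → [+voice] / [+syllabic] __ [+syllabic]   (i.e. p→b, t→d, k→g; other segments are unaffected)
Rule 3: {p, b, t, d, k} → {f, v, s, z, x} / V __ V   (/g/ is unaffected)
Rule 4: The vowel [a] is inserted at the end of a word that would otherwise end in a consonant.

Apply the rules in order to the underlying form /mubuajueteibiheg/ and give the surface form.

Rule 1 (degemination): no segment meets the environment; /mubuajueteibiheg/ is unchanged.
Rule 2 (intervocalic voicing): /t/ is a voiceless stop between vowels /e/ and /e/, so it voices to [d]. /mubuajueteibiheg/ → mubuajuedeibiheg.
Rule 3 (intervocalic spirantization): /b/ is a stop between vowels /u/ and /u/, so it spirantizes to the fricative [v]. /d/ is a stop between vowels /e/ and /e/, so it spirantizes to the fricative [z]. /b/ is a stop between vowels /i/ and /i/, so it spirantizes to the fricative [v]. /mubuajuedeibiheg/ → muvuajuezeiviheg.
Rule 4 (final a-epenthesis): the form ends in the consonant /g/, so [a] is inserted word-finally. /muvuajuezeiviheg/ → muvuajuezeivihega.

muvuajuezeivihega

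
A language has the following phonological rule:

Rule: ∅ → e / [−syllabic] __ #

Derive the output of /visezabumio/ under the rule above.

visezabumio

No segment of /visezabumio/ meets the structural description of the rule, so the form surfaces unchanged.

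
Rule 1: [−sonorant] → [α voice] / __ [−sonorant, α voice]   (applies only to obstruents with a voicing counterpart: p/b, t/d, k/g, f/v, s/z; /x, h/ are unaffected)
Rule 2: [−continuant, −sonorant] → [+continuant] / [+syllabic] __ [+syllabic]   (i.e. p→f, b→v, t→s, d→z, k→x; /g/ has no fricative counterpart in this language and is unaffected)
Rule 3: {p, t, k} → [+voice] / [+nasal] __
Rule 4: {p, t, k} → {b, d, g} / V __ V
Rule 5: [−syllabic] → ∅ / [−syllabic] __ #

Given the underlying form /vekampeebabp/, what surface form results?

vexambeevap

Rule 1 (regressive voicing assimilation): /b/ precedes the voiceless obstruent /p/, so it devoices to [p] by assimilation. /vekampeebabp/ → vekampeebapp.
Rule 2 (intervocalic spirantization): /k/ is a stop between vowels /e/ and /a/, so it spirantizes to the fricative [x]. /b/ is a stop between vowels /e/ and /a/, so it spirantizes to the fricative [v]. /vekampeebapp/ → vexampeevapp.
Rule 3 (post-nasal voicing): /p/ is a voiceless stop immediately after the nasal /m/, so it voices to [b]. /vexampeevapp/ → vexambeevapp.
Rule 4 (intervocalic voicing): no segment meets the environment; /vexambeevapp/ is unchanged.
Rule 5 (final cluster simplification): /p/ is the second consonant of a word-final cluster /pp/, so it deletes. /vexambeevapp/ → vexambeevap.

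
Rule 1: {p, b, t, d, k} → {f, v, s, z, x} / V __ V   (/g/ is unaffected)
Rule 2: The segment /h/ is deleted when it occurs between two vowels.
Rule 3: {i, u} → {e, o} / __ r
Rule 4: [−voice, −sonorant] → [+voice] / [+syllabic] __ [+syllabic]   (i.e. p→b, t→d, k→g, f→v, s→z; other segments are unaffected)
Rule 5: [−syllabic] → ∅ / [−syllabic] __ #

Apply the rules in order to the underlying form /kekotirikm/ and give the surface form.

Rule 1 (intervocalic spirantization): /k/ is a stop between vowels /e/ and /o/, so it spirantizes to the fricative [x]. /t/ is a stop between vowels /o/ and /i/, so it spirantizes to the fricative [s]. /kekotirikm/ → kexosirikm.
Rule 2 (intervocalic h-deletion): no segment meets the environment; /kexosirikm/ is unchanged.
Rule 3 (pre-rhotic lowering): /i/ is a high vowel immediately before /r/, so it lowers to [e]. /kexosirikm/ → kexoserikm.
Rule 4 (intervocalic voicing): /s/ is a voiceless obstruent between vowels /o/ and /e/, so it voices to [z]. /kexoserikm/ → kexozerikm.
Rule 5 (final cluster simplification): /m/ is the second consonant of a word-final cluster /km/, so it deletes. /kexozerikm/ → kexozerik.

kexozerik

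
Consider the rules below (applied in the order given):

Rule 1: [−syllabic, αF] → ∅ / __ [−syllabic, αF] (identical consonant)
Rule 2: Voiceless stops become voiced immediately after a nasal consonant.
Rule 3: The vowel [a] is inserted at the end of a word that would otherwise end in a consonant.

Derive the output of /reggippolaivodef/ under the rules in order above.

regipolaivodefa

Rule 1 (degemination): /gg/ is a geminate; the first /g/ deletes. /pp/ is a geminate; the first /p/ deletes. /reggippolaivodef/ → regipolaivodef.
Rule 2 (post-nasal voicing): no segment meets the environment; /regipolaivodef/ is unchanged.
Rule 3 (final a-epenthesis): the form ends in the consonant /f/, so [a] is inserted word-finally. /regipolaivodef/ → regipolaivodefa.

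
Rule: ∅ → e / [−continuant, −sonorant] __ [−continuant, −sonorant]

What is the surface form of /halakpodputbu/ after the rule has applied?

halakepodeputebu

/k/ and /p/ form a stop–stop cluster, so [e] is inserted between them.
/d/ and /p/ form a stop–stop cluster, so [e] is inserted between them.
/t/ and /b/ form a stop–stop cluster, so [e] is inserted between them.
Surface form: [halakepodeputebu].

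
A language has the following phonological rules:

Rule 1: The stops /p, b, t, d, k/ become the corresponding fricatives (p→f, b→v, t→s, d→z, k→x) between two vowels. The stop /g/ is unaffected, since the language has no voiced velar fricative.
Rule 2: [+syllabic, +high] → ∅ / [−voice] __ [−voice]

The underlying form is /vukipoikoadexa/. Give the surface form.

Rule 1 (intervocalic spirantization): /k/ is a stop between vowels /u/ and /i/, so it spirantizes to the fricative [x]. /p/ is a stop between vowels /i/ and /o/, so it spirantizes to the fricative [f]. /k/ is a stop between vowels /i/ and /o/, so it spirantizes to the fricative [x]. /d/ is a stop between vowels /a/ and /e/, so it spirantizes to the fricative [z]. /vukipoikoadexa/ → vuxifoixoazexa.
Rule 2 (high vowel syncope): /i/ is a high vowel flanked by voiceless consonants /x/ and /f/, so it deletes. /vuxifoixoazexa/ → vuxfoixoazexa.

vuxfoixoazexa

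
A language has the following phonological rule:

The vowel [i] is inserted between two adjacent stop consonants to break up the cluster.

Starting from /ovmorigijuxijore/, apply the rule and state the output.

ovmorigijuxijore

No segment of /ovmorigijuxijore/ meets the structural description of the rule, so the form surfaces unchanged.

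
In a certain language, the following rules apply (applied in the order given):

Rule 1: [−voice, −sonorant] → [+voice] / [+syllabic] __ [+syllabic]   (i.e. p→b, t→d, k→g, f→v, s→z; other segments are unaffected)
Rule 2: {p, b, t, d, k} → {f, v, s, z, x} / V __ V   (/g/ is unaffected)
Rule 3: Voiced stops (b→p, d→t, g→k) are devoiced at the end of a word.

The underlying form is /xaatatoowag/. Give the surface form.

xaazazoowak

Rule 1 (intervocalic voicing): /t/ is a voiceless obstruent between vowels /a/ and /a/, so it voices to [d]. /t/ is a voiceless obstruent between vowels /a/ and /o/, so it voices to [d]. /xaatatoowag/ → xaadadoowag.
Rule 2 (intervocalic spirantization): /d/ is a stop between vowels /a/ and /a/, so it spirantizes to the fricative [z]. /d/ is a stop between vowels /a/ and /o/, so it spirantizes to the fricative [z]. /xaadadoowag/ → xaazazoowag.
Rule 3 (final devoicing): /g/ is a voiced stop in word-final position, so it devoices to [k]. /xaazazoowag/ → xaazazoowak.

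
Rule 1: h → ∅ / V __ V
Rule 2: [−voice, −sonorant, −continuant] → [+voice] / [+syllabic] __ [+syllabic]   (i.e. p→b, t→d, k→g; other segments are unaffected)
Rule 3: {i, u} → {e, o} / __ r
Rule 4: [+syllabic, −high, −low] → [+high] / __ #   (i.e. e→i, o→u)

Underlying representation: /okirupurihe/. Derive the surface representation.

Rule 1 (intervocalic h-deletion): /h/ occurs between vowels /i/ and /e/, so it deletes. /okirupurihe/ → okirupurie.
Rule 2 (intervocalic voicing): /k/ is a voiceless stop between vowels /o/ and /i/, so it voices to [g]. /p/ is a voiceless stop between vowels /u/ and /u/, so it voices to [b]. /okirupurie/ → ogiruburie.
Rule 3 (pre-rhotic lowering): /i/ is a high vowel immediately before /r/, so it lowers to [e]. /u/ is a high vowel immediately before /r/, so it lowers to [o]. /ogiruburie/ → ogeruborie.
Rule 4 (final vowel raising): /e/ is a mid vowel in word-final position, so it raises to [i]. /ogeruborie/ → ogeruborii.

ogeruborii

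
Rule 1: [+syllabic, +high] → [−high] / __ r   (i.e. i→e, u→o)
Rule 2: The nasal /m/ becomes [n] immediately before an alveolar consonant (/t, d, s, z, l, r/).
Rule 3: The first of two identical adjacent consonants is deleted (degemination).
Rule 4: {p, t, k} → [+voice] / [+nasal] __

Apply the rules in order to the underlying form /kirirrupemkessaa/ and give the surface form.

Rule 1 (pre-rhotic lowering): /i/ is a high vowel immediately before /r/, so it lowers to [e]. /i/ is a high vowel immediately before /r/, so it lowers to [e]. /kirirrupemkessaa/ → kererrupemkessaa.
Rule 2 (nasal place assimilation): no segment meets the environment; /kererrupemkessaa/ is unchanged.
Rule 3 (degemination): /rr/ is a geminate; the first /r/ deletes. /ss/ is a geminate; the first /s/ deletes. /kererrupemkessaa/ → kererupemkesaa.
Rule 4 (post-nasal voicing): /k/ is a voiceless stop immediately after the nasal /m/, so it voices to [g]. /kererupemkesaa/ → kererupemgesaa.

kererupemgesaa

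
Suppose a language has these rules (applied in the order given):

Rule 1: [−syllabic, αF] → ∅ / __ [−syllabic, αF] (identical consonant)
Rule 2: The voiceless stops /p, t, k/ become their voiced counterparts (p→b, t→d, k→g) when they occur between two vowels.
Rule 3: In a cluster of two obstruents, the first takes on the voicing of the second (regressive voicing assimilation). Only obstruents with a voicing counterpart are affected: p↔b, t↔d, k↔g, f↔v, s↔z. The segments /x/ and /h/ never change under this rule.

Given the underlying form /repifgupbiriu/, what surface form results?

Rule 1 (degemination): no segment meets the environment; /repifgupbiriu/ is unchanged.
Rule 2 (intervocalic voicing): /p/ is a voiceless stop between vowels /e/ and /i/, so it voices to [b]. /repifgupbiriu/ → rebifgupbiriu.
Rule 3 (regressive voicing assimilation): /f/ precedes the voiced obstruent /g/, so it voices to [v] by assimilation. /p/ precedes the voiced obstruent /b/, so it voices to [b] by assimilation. /rebifgupbiriu/ → rebivgubbiriu.

rebivgubbiriu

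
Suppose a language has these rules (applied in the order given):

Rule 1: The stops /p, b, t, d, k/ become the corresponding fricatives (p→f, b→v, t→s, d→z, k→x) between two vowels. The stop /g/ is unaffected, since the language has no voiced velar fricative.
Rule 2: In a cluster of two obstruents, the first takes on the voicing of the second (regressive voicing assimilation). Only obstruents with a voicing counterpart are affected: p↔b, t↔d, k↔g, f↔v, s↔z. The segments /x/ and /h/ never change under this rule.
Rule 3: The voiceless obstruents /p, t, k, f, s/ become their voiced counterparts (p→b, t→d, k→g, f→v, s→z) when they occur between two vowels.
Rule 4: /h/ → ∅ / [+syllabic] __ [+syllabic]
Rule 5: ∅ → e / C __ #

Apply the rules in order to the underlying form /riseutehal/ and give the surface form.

Rule 1 (intervocalic spirantization): /t/ is a stop between vowels /u/ and /e/, so it spirantizes to the fricative [s]. /riseutehal/ → riseusehal.
Rule 2 (regressive voicing assimilation): no segment meets the environment; /riseusehal/ is unchanged.
Rule 3 (intervocalic voicing): /s/ is a voiceless obstruent between vowels /i/ and /e/, so it voices to [z]. /s/ is a voiceless obstruent between vowels /u/ and /e/, so it voices to [z]. /riseusehal/ → rizeuzehal.
Rule 4 (intervocalic h-deletion): /h/ occurs between vowels /e/ and /a/, so it deletes. /rizeuzehal/ → rizeuzeal.
Rule 5 (final e-epenthesis): the form ends in the consonant /l/, so [e] is inserted word-finally. /rizeuzeal/ → rizeuzeale.

rizeuzeale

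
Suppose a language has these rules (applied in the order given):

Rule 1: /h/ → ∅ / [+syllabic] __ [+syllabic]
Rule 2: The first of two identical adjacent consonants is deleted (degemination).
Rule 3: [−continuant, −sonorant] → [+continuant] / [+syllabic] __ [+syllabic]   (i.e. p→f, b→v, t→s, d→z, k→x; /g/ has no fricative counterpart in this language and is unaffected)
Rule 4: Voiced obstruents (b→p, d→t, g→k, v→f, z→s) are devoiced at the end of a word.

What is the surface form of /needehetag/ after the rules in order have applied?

Rule 1 (intervocalic h-deletion): /h/ occurs between vowels /e/ and /e/, so it deletes. /needehetag/ → needeetag.
Rule 2 (degemination): no segment meets the environment; /needeetag/ is unchanged.
Rule 3 (intervocalic spirantization): /d/ is a stop between vowels /e/ and /e/, so it spirantizes to the fricative [z]. /t/ is a stop between vowels /e/ and /a/, so it spirantizes to the fricative [s]. /needeetag/ → neezeesag.
Rule 4 (final devoicing): /g/ is a voiced obstruent in word-final position, so it devoices to [k]. /neezeesag/ → neezeesak.

neezeesak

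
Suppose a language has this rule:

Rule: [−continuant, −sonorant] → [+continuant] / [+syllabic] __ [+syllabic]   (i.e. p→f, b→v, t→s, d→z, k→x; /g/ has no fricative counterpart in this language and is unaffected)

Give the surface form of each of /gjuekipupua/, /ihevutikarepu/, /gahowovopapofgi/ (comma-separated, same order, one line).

gjuexifufua, ihevusixarefu, gahowovofafofgi

/gjuekipupua/: /k/ is a stop between vowels /e/ and /i/, so it spirantizes to the fricative [x]. /p/ is a stop between vowels /i/ and /u/, so it spirantizes to the fricative [f]. /p/ is a stop between vowels /u/ and /u/, so it spirantizes to the fricative [f]. → [gjuexifufua].
/ihevutikarepu/: /t/ is a stop between vowels /u/ and /i/, so it spirantizes to the fricative [s]. /k/ is a stop between vowels /i/ and /a/, so it spirantizes to the fricative [x]. /p/ is a stop between vowels /e/ and /u/, so it spirantizes to the fricative [f]. → [ihevusixarefu].
/gahowovopapofgi/: /p/ is a stop between vowels /o/ and /a/, so it spirantizes to the fricative [f]. /p/ is a stop between vowels /a/ and /o/, so it spirantizes to the fricative [f]. → [gahowovofafofgi].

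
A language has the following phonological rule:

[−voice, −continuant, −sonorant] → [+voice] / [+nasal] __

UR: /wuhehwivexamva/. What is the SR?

wuhehwivexamva

No segment of /wuhehwivexamva/ meets the structural description of the rule, so the form surfaces unchanged.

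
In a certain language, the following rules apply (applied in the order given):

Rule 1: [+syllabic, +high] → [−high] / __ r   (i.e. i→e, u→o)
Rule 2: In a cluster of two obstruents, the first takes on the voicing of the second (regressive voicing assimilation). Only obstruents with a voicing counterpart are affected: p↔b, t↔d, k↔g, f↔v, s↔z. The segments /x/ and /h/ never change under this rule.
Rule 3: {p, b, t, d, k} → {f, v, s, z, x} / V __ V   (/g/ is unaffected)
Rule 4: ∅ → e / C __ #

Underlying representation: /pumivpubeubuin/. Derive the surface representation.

Rule 1 (pre-rhotic lowering): no segment meets the environment; /pumivpubeubuin/ is unchanged.
Rule 2 (regressive voicing assimilation): /v/ precedes the voiceless obstruent /p/, so it devoices to [f] by assimilation. /pumivpubeubuin/ → pumifpubeubuin.
Rule 3 (intervocalic spirantization): /b/ is a stop between vowels /u/ and /e/, so it spirantizes to the fricative [v]. /b/ is a stop between vowels /u/ and /u/, so it spirantizes to the fricative [v]. /pumifpubeubuin/ → pumifpuveuvuin.
Rule 4 (final e-epenthesis): the form ends in the consonant /n/, so [e] is inserted word-finally. /pumifpuveuvuin/ → pumifpuveuvuine.

pumifpuveuvuine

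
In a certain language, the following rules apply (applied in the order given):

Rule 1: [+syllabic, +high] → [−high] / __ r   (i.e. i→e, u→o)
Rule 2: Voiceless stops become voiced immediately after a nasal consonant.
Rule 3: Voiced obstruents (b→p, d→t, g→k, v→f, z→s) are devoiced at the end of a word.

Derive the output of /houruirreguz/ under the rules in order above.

Rule 1 (pre-rhotic lowering): /u/ is a high vowel immediately before /r/, so it lowers to [o]. /i/ is a high vowel immediately before /r/, so it lowers to [e]. /houruirreguz/ → hooruerreguz.
Rule 2 (post-nasal voicing): no segment meets the environment; /hooruerreguz/ is unchanged.
Rule 3 (final devoicing): /z/ is a voiced obstruent in word-final position, so it devoices to [s]. /hooruerreguz/ → hooruerregus.

hooruerregus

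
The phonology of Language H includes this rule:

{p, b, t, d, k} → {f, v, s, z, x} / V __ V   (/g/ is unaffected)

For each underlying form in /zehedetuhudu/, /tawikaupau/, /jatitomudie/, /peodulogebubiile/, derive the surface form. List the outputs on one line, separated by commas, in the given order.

/zehedetuhudu/: /d/ is a stop between vowels /e/ and /e/, so it spirantizes to the fricative [z]. /t/ is a stop between vowels /e/ and /u/, so it spirantizes to the fricative [s]. /d/ is a stop between vowels /u/ and /u/, so it spirantizes to the fricative [z]. → [zehezesuhuzu].
/tawikaupau/: /k/ is a stop between vowels /i/ and /a/, so it spirantizes to the fricative [x]. /p/ is a stop between vowels /u/ and /a/, so it spirantizes to the fricative [f]. → [tawixaufau].
/jatitomudie/: /t/ is a stop between vowels /a/ and /i/, so it spirantizes to the fricative [s]. /t/ is a stop between vowels /i/ and /o/, so it spirantizes to the fricative [s]. /d/ is a stop between vowels /u/ and /i/, so it spirantizes to the fricative [z]. → [jasisomuzie].
/peodulogebubiile/: /d/ is a stop between vowels /o/ and /u/, so it spirantizes to the fricative [z]. /b/ is a stop between vowels /e/ and /u/, so it spirantizes to the fricative [v]. /b/ is a stop between vowels /u/ and /i/, so it spirantizes to the fricative [v]. → [peozulogevuviile].

zehezesuhuzu, tawixaufau, jasisomuzie, peozulogevuviile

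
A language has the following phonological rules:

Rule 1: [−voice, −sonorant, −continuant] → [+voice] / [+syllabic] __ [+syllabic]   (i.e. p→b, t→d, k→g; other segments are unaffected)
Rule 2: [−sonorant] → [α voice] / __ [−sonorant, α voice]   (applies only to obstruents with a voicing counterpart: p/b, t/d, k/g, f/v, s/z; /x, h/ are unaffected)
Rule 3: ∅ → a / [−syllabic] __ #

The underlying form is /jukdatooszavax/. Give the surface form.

jugdadoozzavaxa

Rule 1 (intervocalic voicing): /t/ is a voiceless stop between vowels /a/ and /o/, so it voices to [d]. /jukdatooszavax/ → jukdadooszavax.
Rule 2 (regressive voicing assimilation): /k/ precedes the voiced obstruent /d/, so it voices to [g] by assimilation. /s/ precedes the voiced obstruent /z/, so it voices to [z] by assimilation. /jukdadooszavax/ → jugdadoozzavax.
Rule 3 (final a-epenthesis): the form ends in the consonant /x/, so [a] is inserted word-finally. /jugdadoozzavax/ → jugdadoozzavaxa.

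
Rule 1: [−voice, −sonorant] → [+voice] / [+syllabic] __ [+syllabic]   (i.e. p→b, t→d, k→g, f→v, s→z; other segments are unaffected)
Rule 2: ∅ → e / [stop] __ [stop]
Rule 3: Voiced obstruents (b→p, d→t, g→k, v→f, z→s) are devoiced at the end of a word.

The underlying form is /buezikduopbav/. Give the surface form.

Rule 1 (intervocalic voicing): no segment meets the environment; /buezikduopbav/ is unchanged.
Rule 2 (stop-cluster e-epenthesis): /k/ and /d/ form a stop–stop cluster, so [e] is inserted between them. /p/ and /b/ form a stop–stop cluster, so [e] is inserted between them. /buezikduopbav/ → buezikeduopebav.
Rule 3 (final devoicing): /v/ is a voiced obstruent in word-final position, so it devoices to [f]. /buezikeduopebav/ → buezikeduopebaf.

buezikeduopebaf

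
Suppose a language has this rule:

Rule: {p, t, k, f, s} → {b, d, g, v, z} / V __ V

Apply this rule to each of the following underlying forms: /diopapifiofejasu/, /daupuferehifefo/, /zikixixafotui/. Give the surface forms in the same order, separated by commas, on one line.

/diopapifiofejasu/: /p/ is a voiceless obstruent between vowels /o/ and /a/, so it voices to [b]. /p/ is a voiceless obstruent between vowels /a/ and /i/, so it voices to [b]. /f/ is a voiceless obstruent between vowels /i/ and /i/, so it voices to [v]. /f/ is a voiceless obstruent between vowels /o/ and /e/, so it voices to [v]. /s/ is a voiceless obstruent between vowels /a/ and /u/, so it voices to [z]. → [diobabiviovejazu].
/daupuferehifefo/: /p/ is a voiceless obstruent between vowels /u/ and /u/, so it voices to [b]. /f/ is a voiceless obstruent between vowels /u/ and /e/, so it voices to [v]. /f/ is a voiceless obstruent between vowels /i/ and /e/, so it voices to [v]. /f/ is a voiceless obstruent between vowels /e/ and /o/, so it voices to [v]. → [daubuverehivevo].
/zikixixafotui/: /k/ is a voiceless obstruent between vowels /i/ and /i/, so it voices to [g]. /f/ is a voiceless obstruent between vowels /a/ and /o/, so it voices to [v]. /t/ is a voiceless obstruent between vowels /o/ and /u/, so it voices to [d]. → [zigixixavodui].

diobabiviovejazu, daubuverehivevo, zigixixavodui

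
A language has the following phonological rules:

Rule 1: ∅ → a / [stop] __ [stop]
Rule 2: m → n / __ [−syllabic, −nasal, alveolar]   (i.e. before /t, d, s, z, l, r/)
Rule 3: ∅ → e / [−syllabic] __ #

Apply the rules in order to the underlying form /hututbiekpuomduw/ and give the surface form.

hututabiekapuonduwe

Rule 1 (stop-cluster a-epenthesis): /t/ and /b/ form a stop–stop cluster, so [a] is inserted between them. /k/ and /p/ form a stop–stop cluster, so [a] is inserted between them. /hututbiekpuomduw/ → hututabiekapuomduw.
Rule 2 (nasal place assimilation): /m/ precedes the alveolar consonant /d/, so it assimilates in place to [n]. /hututabiekapuomduw/ → hututabiekapuonduw.
Rule 3 (final e-epenthesis): the form ends in the consonant /w/, so [e] is inserted word-finally. /hututabiekapuonduw/ → hututabiekapuonduwe.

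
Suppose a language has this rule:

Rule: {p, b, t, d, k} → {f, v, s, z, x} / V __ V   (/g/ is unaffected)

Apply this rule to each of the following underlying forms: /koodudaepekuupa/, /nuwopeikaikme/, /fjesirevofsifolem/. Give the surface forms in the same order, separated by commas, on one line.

koozuzaefexuufa, nuwofeixaikme, fjesirevofsifolem

/koodudaepekuupa/: /d/ is a stop between vowels /o/ and /u/, so it spirantizes to the fricative [z]. /d/ is a stop between vowels /u/ and /a/, so it spirantizes to the fricative [z]. /p/ is a stop between vowels /e/ and /e/, so it spirantizes to the fricative [f]. /k/ is a stop between vowels /e/ and /u/, so it spirantizes to the fricative [x]. /p/ is a stop between vowels /u/ and /a/, so it spirantizes to the fricative [f]. → [koozuzaefexuufa].
/nuwopeikaikme/: /p/ is a stop between vowels /o/ and /e/, so it spirantizes to the fricative [f]. /k/ is a stop between vowels /i/ and /a/, so it spirantizes to the fricative [x]. → [nuwofeixaikme].
/fjesirevofsifolem/: the rule's environment is not met; surfaces unchanged as [fjesirevofsifolem].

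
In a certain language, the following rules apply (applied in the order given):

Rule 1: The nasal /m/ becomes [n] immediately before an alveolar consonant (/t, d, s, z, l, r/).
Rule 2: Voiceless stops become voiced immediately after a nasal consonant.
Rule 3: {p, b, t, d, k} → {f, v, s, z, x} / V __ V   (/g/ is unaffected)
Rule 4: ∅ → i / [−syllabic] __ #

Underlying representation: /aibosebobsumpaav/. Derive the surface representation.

Rule 1 (nasal place assimilation): no segment meets the environment; /aibosebobsumpaav/ is unchanged.
Rule 2 (post-nasal voicing): /p/ is a voiceless stop immediately after the nasal /m/, so it voices to [b]. /aibosebobsumpaav/ → aibosebobsumbaav.
Rule 3 (intervocalic spirantization): /b/ is a stop between vowels /i/ and /o/, so it spirantizes to the fricative [v]. /b/ is a stop between vowels /e/ and /o/, so it spirantizes to the fricative [v]. /aibosebobsumbaav/ → aivosevobsumbaav.
Rule 4 (final i-epenthesis): the form ends in the consonant /v/, so [i] is inserted word-finally. /aivosevobsumbaav/ → aivosevobsumbaavi.

aivosevobsumbaavi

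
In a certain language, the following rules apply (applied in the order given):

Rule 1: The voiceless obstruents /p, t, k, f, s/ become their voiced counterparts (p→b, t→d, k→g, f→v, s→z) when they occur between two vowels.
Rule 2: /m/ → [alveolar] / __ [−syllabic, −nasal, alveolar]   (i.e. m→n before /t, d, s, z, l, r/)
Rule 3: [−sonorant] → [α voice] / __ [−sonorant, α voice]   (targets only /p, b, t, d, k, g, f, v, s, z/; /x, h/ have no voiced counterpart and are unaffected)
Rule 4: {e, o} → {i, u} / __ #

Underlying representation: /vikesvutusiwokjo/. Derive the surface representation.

vigezvuduziwokju

Rule 1 (intervocalic voicing): /k/ is a voiceless obstruent between vowels /i/ and /e/, so it voices to [g]. /t/ is a voiceless obstruent between vowels /u/ and /u/, so it voices to [d]. /s/ is a voiceless obstruent between vowels /u/ and /i/, so it voices to [z]. /vikesvutusiwokjo/ → vigesvuduziwokjo.
Rule 2 (nasal place assimilation): no segment meets the environment; /vigesvuduziwokjo/ is unchanged.
Rule 3 (regressive voicing assimilation): /s/ precedes the voiced obstruent /v/, so it voices to [z] by assimilation. /vigesvuduziwokjo/ → vigezvuduziwokjo.
Rule 4 (final vowel raising): /o/ is a mid vowel in word-final position, so it raises to [u]. /vigezvuduziwokjo/ → vigezvuduziwokju.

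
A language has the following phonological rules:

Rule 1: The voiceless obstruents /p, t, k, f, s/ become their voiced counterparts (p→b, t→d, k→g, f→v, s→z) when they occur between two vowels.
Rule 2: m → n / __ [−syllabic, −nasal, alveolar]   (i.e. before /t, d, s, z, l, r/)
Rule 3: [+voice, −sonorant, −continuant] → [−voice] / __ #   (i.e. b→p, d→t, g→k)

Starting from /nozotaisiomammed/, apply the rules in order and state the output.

nozodaiziomammet

Rule 1 (intervocalic voicing): /t/ is a voiceless obstruent between vowels /o/ and /a/, so it voices to [d]. /s/ is a voiceless obstruent between vowels /i/ and /i/, so it voices to [z]. /nozotaisiomammed/ → nozodaiziomammed.
Rule 2 (nasal place assimilation): no segment meets the environment; /nozodaiziomammed/ is unchanged.
Rule 3 (final devoicing): /d/ is a voiced stop in word-final position, so it devoices to [t]. /nozodaiziomammed/ → nozodaiziomammet.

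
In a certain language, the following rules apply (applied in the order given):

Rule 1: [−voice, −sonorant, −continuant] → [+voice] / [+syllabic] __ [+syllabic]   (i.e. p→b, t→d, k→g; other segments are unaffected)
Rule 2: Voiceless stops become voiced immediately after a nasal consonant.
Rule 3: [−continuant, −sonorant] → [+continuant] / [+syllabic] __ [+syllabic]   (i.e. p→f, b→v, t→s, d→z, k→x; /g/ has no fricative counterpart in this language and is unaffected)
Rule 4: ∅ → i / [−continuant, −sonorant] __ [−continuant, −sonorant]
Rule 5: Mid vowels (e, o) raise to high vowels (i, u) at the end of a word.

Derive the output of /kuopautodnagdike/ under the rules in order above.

kuovauzodnagidigi

Rule 1 (intervocalic voicing): /p/ is a voiceless stop between vowels /o/ and /a/, so it voices to [b]. /t/ is a voiceless stop between vowels /u/ and /o/, so it voices to [d]. /k/ is a voiceless stop between vowels /i/ and /e/, so it voices to [g]. /kuopautodnagdike/ → kuobaudodnagdige.
Rule 2 (post-nasal voicing): no segment meets the environment; /kuobaudodnagdige/ is unchanged.
Rule 3 (intervocalic spirantization): /b/ is a stop between vowels /o/ and /a/, so it spirantizes to the fricative [v]. /d/ is a stop between vowels /u/ and /o/, so it spirantizes to the fricative [z]. /kuobaudodnagdige/ → kuovauzodnagdige.
Rule 4 (stop-cluster i-epenthesis): /g/ and /d/ form a stop–stop cluster, so [i] is inserted between them. /kuovauzodnagdige/ → kuovauzodnagidige.
Rule 5 (final vowel raising): /e/ is a mid vowel in word-final position, so it raises to [i]. /kuovauzodnagidige/ → kuovauzodnagidigi.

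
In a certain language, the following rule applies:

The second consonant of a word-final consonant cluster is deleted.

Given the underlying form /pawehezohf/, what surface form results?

/f/ is the second consonant of a word-final cluster /hf/, so it deletes.
The other instances of /p/, /w/, /h/, /z/ do not occur in the required environment and remain unchanged.
Surface form: [pawehezoh].

pawehezoh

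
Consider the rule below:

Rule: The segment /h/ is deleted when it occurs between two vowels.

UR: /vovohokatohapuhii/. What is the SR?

/h/ occurs between vowels /o/ and /o/, so it deletes.
/h/ occurs between vowels /o/ and /a/, so it deletes.
/h/ occurs between vowels /u/ and /i/, so it deletes.
Surface form: [vovookatoapuii].

vovookatoapuii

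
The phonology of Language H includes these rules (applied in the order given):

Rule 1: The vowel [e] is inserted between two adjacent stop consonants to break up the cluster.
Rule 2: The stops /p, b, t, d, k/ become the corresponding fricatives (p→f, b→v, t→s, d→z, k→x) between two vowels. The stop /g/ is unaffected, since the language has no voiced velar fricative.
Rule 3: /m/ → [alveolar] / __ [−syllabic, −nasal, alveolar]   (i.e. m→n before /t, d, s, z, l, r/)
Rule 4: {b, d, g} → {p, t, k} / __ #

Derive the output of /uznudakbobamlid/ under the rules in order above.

Rule 1 (stop-cluster e-epenthesis): /k/ and /b/ form a stop–stop cluster, so [e] is inserted between them. /uznudakbobamlid/ → uznudakebobamlid.
Rule 2 (intervocalic spirantization): /d/ is a stop between vowels /u/ and /a/, so it spirantizes to the fricative [z]. /k/ is a stop between vowels /a/ and /e/, so it spirantizes to the fricative [x]. /b/ is a stop between vowels /e/ and /o/, so it spirantizes to the fricative [v]. /b/ is a stop between vowels /o/ and /a/, so it spirantizes to the fricative [v]. /uznudakebobamlid/ → uznuzaxevovamlid.
Rule 3 (nasal place assimilation): /m/ precedes the alveolar consonant /l/, so it assimilates in place to [n]. /uznuzaxevovamlid/ → uznuzaxevovanlid.
Rule 4 (final devoicing): /d/ is a voiced stop in word-final position, so it devoices to [t]. /uznuzaxevovanlid/ → uznuzaxevovanlit.

uznuzaxevovanlit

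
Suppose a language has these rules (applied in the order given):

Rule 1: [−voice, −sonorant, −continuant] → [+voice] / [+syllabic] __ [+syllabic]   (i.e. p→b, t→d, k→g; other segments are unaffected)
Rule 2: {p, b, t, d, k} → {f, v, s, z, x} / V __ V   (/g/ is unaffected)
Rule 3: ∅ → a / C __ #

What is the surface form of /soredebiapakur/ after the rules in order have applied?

sorezeviavagura

Rule 1 (intervocalic voicing): /p/ is a voiceless stop between vowels /a/ and /a/, so it voices to [b]. /k/ is a voiceless stop between vowels /a/ and /u/, so it voices to [g]. /soredebiapakur/ → soredebiabagur.
Rule 2 (intervocalic spirantization): /d/ is a stop between vowels /e/ and /e/, so it spirantizes to the fricative [z]. /b/ is a stop between vowels /e/ and /i/, so it spirantizes to the fricative [v]. /b/ is a stop between vowels /a/ and /a/, so it spirantizes to the fricative [v]. /soredebiabagur/ → sorezeviavagur.
Rule 3 (final a-epenthesis): the form ends in the consonant /r/, so [a] is inserted word-finally. /sorezeviavagur/ → sorezeviavagura.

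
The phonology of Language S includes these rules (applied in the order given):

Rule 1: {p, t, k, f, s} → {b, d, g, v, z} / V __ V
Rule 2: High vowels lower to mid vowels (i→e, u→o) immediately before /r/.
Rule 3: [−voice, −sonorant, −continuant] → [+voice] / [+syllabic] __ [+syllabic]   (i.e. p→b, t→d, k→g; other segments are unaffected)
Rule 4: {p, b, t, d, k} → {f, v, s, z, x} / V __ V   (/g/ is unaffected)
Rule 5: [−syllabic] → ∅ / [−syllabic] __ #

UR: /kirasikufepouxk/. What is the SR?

Rule 1 (intervocalic voicing): /s/ is a voiceless obstruent between vowels /a/ and /i/, so it voices to [z]. /k/ is a voiceless obstruent between vowels /i/ and /u/, so it voices to [g]. /f/ is a voiceless obstruent between vowels /u/ and /e/, so it voices to [v]. /p/ is a voiceless obstruent between vowels /e/ and /o/, so it voices to [b]. /kirasikufepouxk/ → kiraziguvebouxk.
Rule 2 (pre-rhotic lowering): /i/ is a high vowel immediately before /r/, so it lowers to [e]. /kiraziguvebouxk/ → keraziguvebouxk.
Rule 3 (intervocalic voicing): no segment meets the environment; /keraziguvebouxk/ is unchanged.
Rule 4 (intervocalic spirantization): /b/ is a stop between vowels /e/ and /o/, so it spirantizes to the fricative [v]. /keraziguvebouxk/ → keraziguvevouxk.
Rule 5 (final cluster simplification): /k/ is the second consonant of a word-final cluster /xk/, so it deletes. /keraziguvevouxk/ → keraziguvevoux.

keraziguvevoux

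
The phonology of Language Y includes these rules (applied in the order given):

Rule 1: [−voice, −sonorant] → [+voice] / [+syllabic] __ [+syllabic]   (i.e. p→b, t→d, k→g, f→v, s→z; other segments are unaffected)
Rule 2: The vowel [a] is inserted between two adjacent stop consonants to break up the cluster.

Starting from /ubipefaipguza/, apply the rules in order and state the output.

ubibevaipaguza

Rule 1 (intervocalic voicing): /p/ is a voiceless obstruent between vowels /i/ and /e/, so it voices to [b]. /f/ is a voiceless obstruent between vowels /e/ and /a/, so it voices to [v]. /ubipefaipguza/ → ubibevaipguza.
Rule 2 (stop-cluster a-epenthesis): /p/ and /g/ form a stop–stop cluster, so [a] is inserted between them. /ubibevaipguza/ → ubibevaipaguza.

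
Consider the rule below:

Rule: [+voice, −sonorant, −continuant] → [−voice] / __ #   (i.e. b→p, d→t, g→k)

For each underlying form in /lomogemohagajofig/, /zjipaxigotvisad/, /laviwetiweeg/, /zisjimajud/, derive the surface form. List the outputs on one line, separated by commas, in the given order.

/lomogemohagajofig/: /g/ is a voiced stop in word-final position, so it devoices to [k]. → [lomogemohagajofik].
/zjipaxigotvisad/: /d/ is a voiced stop in word-final position, so it devoices to [t]. → [zjipaxigotvisat].
/laviwetiweeg/: /g/ is a voiced stop in word-final position, so it devoices to [k]. → [laviwetiweek].
/zisjimajud/: /d/ is a voiced stop in word-final position, so it devoices to [t]. → [zisjimajut].

lomogemohagajofik, zjipaxigotvisat, laviwetiweek, zisjimajut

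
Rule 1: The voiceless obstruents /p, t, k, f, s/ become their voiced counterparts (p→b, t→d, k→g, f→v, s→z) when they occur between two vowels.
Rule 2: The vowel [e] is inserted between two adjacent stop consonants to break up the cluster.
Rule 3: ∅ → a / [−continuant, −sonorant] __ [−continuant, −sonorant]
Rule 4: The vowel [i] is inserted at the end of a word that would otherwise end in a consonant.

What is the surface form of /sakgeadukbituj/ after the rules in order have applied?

sakegeadukebiduji

Rule 1 (intervocalic voicing): /t/ is a voiceless obstruent between vowels /i/ and /u/, so it voices to [d]. /sakgeadukbituj/ → sakgeadukbiduj.
Rule 2 (stop-cluster e-epenthesis): /k/ and /g/ form a stop–stop cluster, so [e] is inserted between them. /k/ and /b/ form a stop–stop cluster, so [e] is inserted between them. /sakgeadukbiduj/ → sakegeadukebiduj.
Rule 3 (stop-cluster a-epenthesis): no segment meets the environment; /sakegeadukebiduj/ is unchanged.
Rule 4 (final i-epenthesis): the form ends in the consonant /j/, so [i] is inserted word-finally. /sakegeadukebiduj/ → sakegeadukebiduji.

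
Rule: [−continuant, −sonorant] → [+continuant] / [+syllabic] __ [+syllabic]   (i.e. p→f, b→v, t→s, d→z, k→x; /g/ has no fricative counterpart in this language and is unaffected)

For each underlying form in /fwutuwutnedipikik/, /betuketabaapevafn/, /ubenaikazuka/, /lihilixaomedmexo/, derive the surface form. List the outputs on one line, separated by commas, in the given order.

/fwutuwutnedipikik/: /t/ is a stop between vowels /u/ and /u/, so it spirantizes to the fricative [s]. /d/ is a stop between vowels /e/ and /i/, so it spirantizes to the fricative [z]. /p/ is a stop between vowels /i/ and /i/, so it spirantizes to the fricative [f]. /k/ is a stop between vowels /i/ and /i/, so it spirantizes to the fricative [x]. → [fwusuwutnezifixik].
/betuketabaapevafn/: /t/ is a stop between vowels /e/ and /u/, so it spirantizes to the fricative [s]. /k/ is a stop between vowels /u/ and /e/, so it spirantizes to the fricative [x]. /t/ is a stop between vowels /e/ and /a/, so it spirantizes to the fricative [s]. /b/ is a stop between vowels /a/ and /a/, so it spirantizes to the fricative [v]. /p/ is a stop between vowels /a/ and /e/, so it spirantizes to the fricative [f]. → [besuxesavaafevafn].
/ubenaikazuka/: /b/ is a stop between vowels /u/ and /e/, so it spirantizes to the fricative [v]. /k/ is a stop between vowels /i/ and /a/, so it spirantizes to the fricative [x]. /k/ is a stop between vowels /u/ and /a/, so it spirantizes to the fricative [x]. → [uvenaixazuxa].
/lihilixaomedmexo/: the rule's environment is not met; surfaces unchanged as [lihilixaomedmexo].

fwusuwutnezifixik, besuxesavaafevafn, uvenaixazuxa, lihilixaomedmexo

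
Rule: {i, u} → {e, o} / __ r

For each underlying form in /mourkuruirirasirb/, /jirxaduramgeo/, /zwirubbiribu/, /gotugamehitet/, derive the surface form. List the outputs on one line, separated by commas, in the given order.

/mourkuruirirasirb/: /u/ is a high vowel immediately before /r/, so it lowers to [o]. /u/ is a high vowel immediately before /r/, so it lowers to [o]. /i/ is a high vowel immediately before /r/, so it lowers to [e]. /i/ is a high vowel immediately before /r/, so it lowers to [e]. /i/ is a high vowel immediately before /r/, so it lowers to [e]. → [moorkoruereraserb].
/jirxaduramgeo/: /i/ is a high vowel immediately before /r/, so it lowers to [e]. /u/ is a high vowel immediately before /r/, so it lowers to [o]. → [jerxadoramgeo].
/zwirubbiribu/: /i/ is a high vowel immediately before /r/, so it lowers to [e]. /i/ is a high vowel immediately before /r/, so it lowers to [e]. → [zwerubberibu].
/gotugamehitet/: the rule's environment is not met; surfaces unchanged as [gotugamehitet].

moorkoruereraserb, jerxadoramgeo, zwerubberibu, gotugamehitet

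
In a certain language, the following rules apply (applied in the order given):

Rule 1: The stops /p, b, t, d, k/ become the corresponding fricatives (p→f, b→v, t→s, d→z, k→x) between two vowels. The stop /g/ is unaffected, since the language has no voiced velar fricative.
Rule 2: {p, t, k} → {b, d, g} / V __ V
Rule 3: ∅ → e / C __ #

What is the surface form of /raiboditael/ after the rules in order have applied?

raivozisaele

Rule 1 (intervocalic spirantization): /b/ is a stop between vowels /i/ and /o/, so it spirantizes to the fricative [v]. /d/ is a stop between vowels /o/ and /i/, so it spirantizes to the fricative [z]. /t/ is a stop between vowels /i/ and /a/, so it spirantizes to the fricative [s]. /raiboditael/ → raivozisael.
Rule 2 (intervocalic voicing): no segment meets the environment; /raivozisael/ is unchanged.
Rule 3 (final e-epenthesis): the form ends in the consonant /l/, so [e] is inserted word-finally. /raivozisael/ → raivozisaele.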